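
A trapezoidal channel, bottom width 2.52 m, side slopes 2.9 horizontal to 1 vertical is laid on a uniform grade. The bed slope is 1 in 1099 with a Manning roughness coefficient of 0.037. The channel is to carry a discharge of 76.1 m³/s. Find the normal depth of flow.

Manning's equation rearranged: A R^(2/3) = nQ / (1·√S) = 0.037 × 76.1 / (√0.0009099) = 93.34.
Trying y = 4.51 m: A R^(2/3) = 123.7 — too large.
Trying y = 3.32 m: A R^(2/3) = 58.84 — too small.
Trying y = 4.02 m: A R^(2/3) = 93.37 — matches.

y_n = 4.02 m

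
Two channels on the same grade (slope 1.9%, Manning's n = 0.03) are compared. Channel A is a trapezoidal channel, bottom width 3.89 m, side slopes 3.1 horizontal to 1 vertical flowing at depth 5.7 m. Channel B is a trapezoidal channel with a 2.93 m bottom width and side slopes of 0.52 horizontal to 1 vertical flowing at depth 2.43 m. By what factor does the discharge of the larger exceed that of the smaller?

22

Channel A: With bottom width b = 3.89 m and side slope z = 3.1: A = (b + zy)y = (3.89 + 3.1×5.7)×5.7 = 122.9 m²; P = b + 2y√(1+z²) = 3.89 + 2×5.7×3.257 = 41.02 m. Hydraulic radius R = A/P = 122.9/41.02 = 2.996 m. Q_A = (1/0.03)·122.9·2.996^(2/3)·√0.019 = 1173 m³/s.
Channel B: With bottom width b = 2.93 m and side slope z = 0.52: A = (b + zy)y = (2.93 + 0.52×2.43)×2.43 = 10.19 m²; P = b + 2y√(1+z²) = 2.93 + 2×2.43×1.127 = 8.408 m. Hydraulic radius R = A/P = 10.19/8.408 = 1.212 m. Q_B = (1/0.03)·10.19·1.212^(2/3)·√0.019 = 53.23 m³/s.
The larger discharge is 1173 m³/s and the smaller is 53.23 m³/s; the ratio is 22.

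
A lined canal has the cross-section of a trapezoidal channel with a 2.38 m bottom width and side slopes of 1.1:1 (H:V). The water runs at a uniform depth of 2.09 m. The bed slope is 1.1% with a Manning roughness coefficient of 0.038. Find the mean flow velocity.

With bottom width b = 2.38 m and side slope z = 1.1: A = (b + zy)y = (2.38 + 1.1×2.09)×2.09 = 9.779 m²; P = b + 2y√(1+z²) = 2.38 + 2×2.09×1.487 = 8.594 m.
Hydraulic radius R = A/P = 9.779/8.594 = 1.138 m.
From Manning's equation, V = (1/n) R^(2/3) S^(1/2) = (1/0.038) × 1.138^(2/3) × 0.011^(1/2) = 3.01 m/s.

V = 3.01 m/s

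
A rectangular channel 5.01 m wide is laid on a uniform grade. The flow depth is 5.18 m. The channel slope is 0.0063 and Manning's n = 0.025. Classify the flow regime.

Flow area A = b·y = 5.01 × 5.18 = 25.95 m². Wetted perimeter P = b + 2y = 5.01 + 2×5.18 = 15.37 m.
Hydraulic radius R = A/P = 25.95/15.37 = 1.688 m.
V = (1/n) R^(2/3) √S = (1/0.025) × 1.688^(2/3) × √0.0063 = 4.502 m/s. Hydraulic depth D_h = A/T = 25.95/5.01 = 5.18 m.
Froude number Fr = V/√(g·D_h) = 4.502/√(9.81×5.18) = 0.632, which is less than 1, so the flow is subcritical.

subcritical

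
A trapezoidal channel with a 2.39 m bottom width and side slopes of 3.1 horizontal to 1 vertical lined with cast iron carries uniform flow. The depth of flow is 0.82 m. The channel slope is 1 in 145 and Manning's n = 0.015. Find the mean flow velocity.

With bottom width b = 2.39 m and side slope z = 3.1: A = (b + zy)y = (2.39 + 3.1×0.82)×0.82 = 4.044 m²; P = b + 2y√(1+z²) = 2.39 + 2×0.82×3.257 = 7.732 m.
Hydraulic radius R = A/P = 4.044/7.732 = 0.5231 m.
From Manning's equation, V = (1/n) R^(2/3) S^(1/2) = (1/0.015) × 0.5231^(2/3) × 0.006897^(1/2) = 3.59 m/s.

V = 3.59 m/s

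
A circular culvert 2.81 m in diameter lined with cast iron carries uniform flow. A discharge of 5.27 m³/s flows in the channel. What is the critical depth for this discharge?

At critical depth, Q² T / (g A³) = 1, i.e. A³/T = Q²/g = 5.27²/9.81 = 2.831.
Try y = 0.847 m: A³/T = 1.515 — short.
Try y = 1.12 m: A³/T = 4.453 — over.
Try y = 0.996 m: A³/T = 2.835 — matches.

y_c = 0.996 m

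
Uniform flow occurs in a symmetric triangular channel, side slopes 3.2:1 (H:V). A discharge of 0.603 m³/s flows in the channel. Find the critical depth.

At critical depth, Q² T / (g A³) = 1, i.e. A³/T = Q²/g = 0.603²/9.81 = 0.03707.
Trying y = 0.423 m: A³/T = 0.06934 — over.
Trying y = 0.373 m: A³/T = 0.03697 — ≈ 0.03707.

y_c = 0.373 m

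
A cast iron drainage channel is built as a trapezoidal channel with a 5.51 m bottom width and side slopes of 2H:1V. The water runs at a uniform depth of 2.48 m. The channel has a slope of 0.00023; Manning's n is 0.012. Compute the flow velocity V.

With bottom width b = 5.51 m and side slope z = 2: A = (b + zy)y = (5.51 + 2×2.48)×2.48 = 25.97 m²; P = b + 2y√(1+z²) = 5.51 + 2×2.48×2.236 = 16.6 m.
Hydraulic radius R = A/P = 25.97/16.6 = 1.564 m.
From Manning's equation, V = (1/n) R^(2/3) S^(1/2) = (1/0.012) × 1.564^(2/3) × 0.00023^(1/2) = 1.7 m/s.

V = 1.7 m/s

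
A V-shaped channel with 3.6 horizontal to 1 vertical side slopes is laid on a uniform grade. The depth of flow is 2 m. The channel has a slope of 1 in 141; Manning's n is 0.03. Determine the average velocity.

V = 2.74 m/s

For a triangular section with side slope z = 3.6: A = zy² = 3.6×2² = 14.4 m²; P = 2y√(1+z²) = 2×2×3.736 = 14.95 m.
Hydraulic radius R = A/P = 14.4/14.95 = 0.9635 m.
From Manning's equation, V = (1/n) R^(2/3) S^(1/2) = (1/0.03) × 0.9635^(2/3) × 0.007092^(1/2) = 2.74 m/s.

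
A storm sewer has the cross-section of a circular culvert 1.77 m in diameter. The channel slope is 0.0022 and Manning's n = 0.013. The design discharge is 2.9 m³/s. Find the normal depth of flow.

Manning's equation rearranged: A R^(2/3) = nQ / (1·√S) = 0.013 × 2.9 / (√0.0022) = 0.8038.
Try y = 1.16 m: A R^(2/3) = 1.093 — high.
Try y = 0.716 m: A R^(2/3) = 0.4915 — low.
Try y = 0.95 m: A R^(2/3) = 0.8042 — matches.

y_n = 0.95 m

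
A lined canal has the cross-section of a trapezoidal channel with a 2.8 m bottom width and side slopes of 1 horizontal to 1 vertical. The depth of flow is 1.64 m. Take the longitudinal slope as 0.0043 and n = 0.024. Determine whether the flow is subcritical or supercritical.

With bottom width b = 2.8 m and side slope z = 1: A = (b + zy)y = (2.8 + 1×1.64)×1.64 = 7.282 m²; P = b + 2y√(1+z²) = 2.8 + 2×1.64×1.414 = 7.439 m.
Hydraulic radius R = A/P = 7.282/7.439 = 0.9789 m.
V = (1/n) R^(2/3) √S = (1/0.024) × 0.9789^(2/3) × √0.0043 = 2.694 m/s. Hydraulic depth D_h = A/T = 7.282/6.08 = 1.198 m.
Froude number Fr = V/√(g·D_h) = 2.694/√(9.81×1.198) = 0.786, which is less than 1, so the flow is subcritical.

subcritical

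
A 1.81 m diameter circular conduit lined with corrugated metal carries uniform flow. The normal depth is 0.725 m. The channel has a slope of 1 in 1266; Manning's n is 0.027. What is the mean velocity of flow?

For a circular section of diameter D = 1.81 m at depth y = 0.725 m, the central angle is θ = 2 arccos(1 − 2y/D) = 2.741 rad. Then A = (D²/8)(θ − sin θ) = 0.9629 m² and P = Dθ/2 = 2.481 m.
Hydraulic radius R = A/P = 0.9629/2.481 = 0.3881 m.
From Manning's equation, V = (1/n) R^(2/3) S^(1/2) = (1/0.027) × 0.3881^(2/3) × 0.0007899^(1/2) = 0.554 m/s.

V = 0.554 m/s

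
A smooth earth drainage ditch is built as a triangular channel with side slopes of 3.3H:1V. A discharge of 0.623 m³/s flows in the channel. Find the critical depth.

At critical depth, Q² T / (g A³) = 1, i.e. A³/T = Q²/g = 0.623²/9.81 = 0.03956.
Try y = 0.32 m: A³/T = 0.01827 — short.
Try y = 0.373 m: A³/T = 0.03931 — close enough.

y_c = 0.373 m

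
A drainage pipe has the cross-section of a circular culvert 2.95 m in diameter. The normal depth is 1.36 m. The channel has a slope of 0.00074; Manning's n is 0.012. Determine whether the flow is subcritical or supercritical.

For a circular section of diameter D = 2.95 m at depth y = 1.36 m, the central angle is θ = 2 arccos(1 − 2y/D) = 2.986 rad. Then A = (D²/8)(θ − sin θ) = 3.079 m² and P = Dθ/2 = 4.404 m.
Hydraulic radius R = A/P = 3.079/4.404 = 0.6991 m.
V = (1/n) R^(2/3) √S = (1/0.012) × 0.6991^(2/3) × √0.00074 = 1.786 m/s. Hydraulic depth D_h = A/T = 3.079/2.941 = 1.047 m.
Froude number Fr = V/√(g·D_h) = 1.786/√(9.81×1.047) = 0.557, which is less than 1, so the flow is subcritical.

subcritical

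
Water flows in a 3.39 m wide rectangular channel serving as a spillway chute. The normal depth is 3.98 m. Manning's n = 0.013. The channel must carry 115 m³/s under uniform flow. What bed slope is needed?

Flow area A = b·y = 3.39 × 3.98 = 13.49 m². Wetted perimeter P = b + 2y = 3.39 + 2×3.98 = 11.35 m.
Hydraulic radius R = A/P = 13.49/11.35 = 1.189 m.
From Manning's equation, S = [nQ / (1 A R^(2/3))]² = [0.013 × 115 / (1 × 13.49 × 1.189^(2/3))]² = 0.00975.

S = 0.00975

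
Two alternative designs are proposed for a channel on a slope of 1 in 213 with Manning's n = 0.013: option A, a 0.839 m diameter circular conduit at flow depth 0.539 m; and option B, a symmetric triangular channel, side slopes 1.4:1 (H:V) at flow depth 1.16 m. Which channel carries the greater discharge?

Channel A: For a circular section of diameter D = 0.839 m at depth y = 0.539 m, the central angle is θ = 2 arccos(1 − 2y/D) = 3.719 rad. Then A = (D²/8)(θ − sin θ) = 0.3753 m² and P = Dθ/2 = 1.56 m. Hydraulic radius R = A/P = 0.3753/1.56 = 0.2405 m. Q_A = (1/0.013)·0.3753·0.2405^(2/3)·√0.004695 = 0.7651 m³/s.
Channel B: For a triangular section with side slope z = 1.4: A = zy² = 1.4×1.16² = 1.884 m²; P = 2y√(1+z²) = 2×1.16×1.72 = 3.991 m. Hydraulic radius R = A/P = 1.884/3.991 = 0.472 m. Q_B = (1/0.013)·1.884·0.472^(2/3)·√0.004695 = 6.019 m³/s.
Q_A = 0.7651 m³/s vs Q_B = 6.019 m³/s, so channel B carries more.

channel B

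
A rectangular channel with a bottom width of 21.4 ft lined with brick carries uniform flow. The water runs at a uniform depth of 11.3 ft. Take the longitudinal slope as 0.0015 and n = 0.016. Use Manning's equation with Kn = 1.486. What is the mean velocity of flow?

Flow area A = b·y = 21.4 × 11.3 = 241.8 ft². Wetted perimeter P = b + 2y = 21.4 + 2×11.3 = 44 ft.
Hydraulic radius R = A/P = 241.8/44 = 5.496 ft.
From Manning's equation, V = (1.486/n) R^(2/3) S^(1/2) = (1.486/0.016) × 5.496^(2/3) × 0.0015^(1/2) = 11.2 ft/s.

V = 11.2 ft/s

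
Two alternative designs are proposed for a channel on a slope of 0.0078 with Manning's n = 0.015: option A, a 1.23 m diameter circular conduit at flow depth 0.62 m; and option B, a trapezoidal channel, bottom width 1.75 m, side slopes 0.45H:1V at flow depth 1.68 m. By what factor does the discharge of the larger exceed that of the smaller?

Channel A: For a circular section of diameter D = 1.23 m at depth y = 0.62 m, the central angle is θ = 2 arccos(1 − 2y/D) = 3.158 rad. Then A = (D²/8)(θ − sin θ) = 0.6003 m² and P = Dθ/2 = 1.942 m. Hydraulic radius R = A/P = 0.6003/1.942 = 0.3091 m. Q_A = (1/0.015)·0.6003·0.3091^(2/3)·√0.0078 = 1.616 m³/s.
Channel B: With bottom width b = 1.75 m and side slope z = 0.45: A = (b + zy)y = (1.75 + 0.45×1.68)×1.68 = 4.21 m²; P = b + 2y√(1+z²) = 1.75 + 2×1.68×1.097 = 5.435 m. Hydraulic radius R = A/P = 4.21/5.435 = 0.7747 m. Q_B = (1/0.015)·4.21·0.7747^(2/3)·√0.0078 = 20.91 m³/s.
The larger discharge is 20.91 m³/s and the smaller is 1.616 m³/s; the ratio is 12.9.

12.9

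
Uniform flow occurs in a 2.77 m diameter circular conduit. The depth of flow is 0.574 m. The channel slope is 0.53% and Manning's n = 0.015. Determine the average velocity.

V = 2.39 m/s

For a circular section of diameter D = 2.77 m at depth y = 0.574 m, the central angle is θ = 2 arccos(1 − 2y/D) = 1.89 rad. Then A = (D²/8)(θ − sin θ) = 0.9026 m² and P = Dθ/2 = 2.618 m.
Hydraulic radius R = A/P = 0.9026/2.618 = 0.3447 m.
From Manning's equation, V = (1/n) R^(2/3) S^(1/2) = (1/0.015) × 0.3447^(2/3) × 0.0053^(1/2) = 2.39 m/s.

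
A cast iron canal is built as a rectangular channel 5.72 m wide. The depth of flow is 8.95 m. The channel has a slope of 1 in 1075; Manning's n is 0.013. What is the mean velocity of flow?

V = 3.93 m/s

Flow area A = b·y = 5.72 × 8.95 = 51.19 m². Wetted perimeter P = b + 2y = 5.72 + 2×8.95 = 23.62 m.
Hydraulic radius R = A/P = 51.19/23.62 = 2.167 m.
From Manning's equation, V = (1/n) R^(2/3) S^(1/2) = (1/0.013) × 2.167^(2/3) × 0.0009302^(1/2) = 3.93 m/s.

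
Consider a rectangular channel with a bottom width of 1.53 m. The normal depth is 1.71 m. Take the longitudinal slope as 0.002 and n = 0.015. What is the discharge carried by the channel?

Q = 5.1 m³/s

Flow area A = b·y = 1.53 × 1.71 = 2.616 m². Wetted perimeter P = b + 2y = 1.53 + 2×1.71 = 4.95 m.
Hydraulic radius R = A/P = 2.616/4.95 = 0.5285 m.
Manning's equation: Q = (1/n) A R^(2/3) S^(1/2) = (1/0.015) × 2.616 × 0.5285^(2/3) × 0.002^(1/2) = 5.1 m³/s.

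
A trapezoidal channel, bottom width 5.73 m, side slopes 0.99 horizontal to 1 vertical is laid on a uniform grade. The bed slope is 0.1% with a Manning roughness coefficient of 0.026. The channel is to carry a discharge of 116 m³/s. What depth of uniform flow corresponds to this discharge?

y_n = 4.8 m

Manning's equation rearranged: A R^(2/3) = nQ / (1·√S) = 0.026 × 116 / (√0.001) = 95.37.
At y = 4.22 m: A R^(2/3) = 74.42 — low.
At y = 5.74 m: A R^(2/3) = 136.1 — high.
At y = 4.8 m: A R^(2/3) = 95.5 — ≈ 95.37.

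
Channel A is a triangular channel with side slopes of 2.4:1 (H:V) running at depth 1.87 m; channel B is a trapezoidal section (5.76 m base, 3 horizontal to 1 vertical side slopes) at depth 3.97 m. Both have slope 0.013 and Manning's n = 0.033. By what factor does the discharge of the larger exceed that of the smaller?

15.9

Channel A: For a triangular section with side slope z = 2.4: A = zy² = 2.4×1.87² = 8.393 m²; P = 2y√(1+z²) = 2×1.87×2.6 = 9.724 m. Hydraulic radius R = A/P = 8.393/9.724 = 0.8631 m. Q_A = (1/0.033)·8.393·0.8631^(2/3)·√0.013 = 26.29 m³/s.
Channel B: With bottom width b = 5.76 m and side slope z = 3: A = (b + zy)y = (5.76 + 3×3.97)×3.97 = 70.15 m²; P = b + 2y√(1+z²) = 5.76 + 2×3.97×3.162 = 30.87 m. Hydraulic radius R = A/P = 70.15/30.87 = 2.273 m. Q_B = (1/0.033)·70.15·2.273^(2/3)·√0.013 = 418.9 m³/s.
The larger discharge is 418.9 m³/s and the smaller is 26.29 m³/s; the ratio is 15.9.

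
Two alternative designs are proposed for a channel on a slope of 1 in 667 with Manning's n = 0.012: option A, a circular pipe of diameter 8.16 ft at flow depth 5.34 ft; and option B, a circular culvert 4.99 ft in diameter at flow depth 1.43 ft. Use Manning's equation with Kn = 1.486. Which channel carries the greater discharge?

Channel A: For a circular section of diameter D = 8.16 ft at depth y = 5.34 ft, the central angle is θ = 2 arccos(1 − 2y/D) = 3.77 rad. Then A = (D²/8)(θ − sin θ) = 36.26 ft² and P = Dθ/2 = 15.38 ft. Hydraulic radius R = A/P = 36.26/15.38 = 2.358 ft. Q_A = (1.486/0.012)·36.26·2.358^(2/3)·√0.001499 = 308 ft³/s.
Channel B: For a circular section of diameter D = 4.99 ft at depth y = 1.43 ft, the central angle is θ = 2 arccos(1 − 2y/D) = 2.26 rad. Then A = (D²/8)(θ − sin θ) = 4.63 ft² and P = Dθ/2 = 5.638 ft. Hydraulic radius R = A/P = 4.63/5.638 = 0.8213 ft. Q_B = (1.486/0.012)·4.63·0.8213^(2/3)·√0.001499 = 19.47 ft³/s.
Q_A = 308 ft³/s vs Q_B = 19.47 ft³/s, so channel A carries more.

channel A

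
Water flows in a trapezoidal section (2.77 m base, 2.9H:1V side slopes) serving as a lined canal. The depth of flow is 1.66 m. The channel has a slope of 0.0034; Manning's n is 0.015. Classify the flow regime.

With bottom width b = 2.77 m and side slope z = 2.9: A = (b + zy)y = (2.77 + 2.9×1.66)×1.66 = 12.59 m²; P = b + 2y√(1+z²) = 2.77 + 2×1.66×3.068 = 12.95 m.
Hydraulic radius R = A/P = 12.59/12.95 = 0.9718 m.
V = (1/n) R^(2/3) √S = (1/0.015) × 0.9718^(2/3) × √0.0034 = 3.814 m/s. Hydraulic depth D_h = A/T = 12.59/12.4 = 1.015 m.
Froude number Fr = V/√(g·D_h) = 3.814/√(9.81×1.015) = 1.21, which is greater than 1, so the flow is supercritical.

supercritical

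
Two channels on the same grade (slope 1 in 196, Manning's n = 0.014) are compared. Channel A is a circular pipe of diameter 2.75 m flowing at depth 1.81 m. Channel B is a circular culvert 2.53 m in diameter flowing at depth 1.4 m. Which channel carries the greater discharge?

channel A

Channel A: For a circular section of diameter D = 2.75 m at depth y = 1.81 m, the central angle is θ = 2 arccos(1 − 2y/D) = 3.785 rad. Then A = (D²/8)(θ − sin θ) = 4.146 m² and P = Dθ/2 = 5.205 m. Hydraulic radius R = A/P = 4.146/5.205 = 0.7965 m. Q_A = (1/0.014)·4.146·0.7965^(2/3)·√0.005102 = 18.18 m³/s.
Channel B: For a circular section of diameter D = 2.53 m at depth y = 1.4 m, the central angle is θ = 2 arccos(1 − 2y/D) = 3.355 rad. Then A = (D²/8)(θ − sin θ) = 2.855 m² and P = Dθ/2 = 4.245 m. Hydraulic radius R = A/P = 2.855/4.245 = 0.6725 m. Q_B = (1/0.014)·2.855·0.6725^(2/3)·√0.005102 = 11.18 m³/s.
Q_A = 18.18 m³/s vs Q_B = 11.18 m³/s, so channel A carries more.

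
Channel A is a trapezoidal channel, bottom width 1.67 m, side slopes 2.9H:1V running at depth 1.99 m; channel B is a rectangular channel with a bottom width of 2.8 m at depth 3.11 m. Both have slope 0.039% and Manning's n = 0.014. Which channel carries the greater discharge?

channel A

Channel A: With bottom width b = 1.67 m and side slope z = 2.9: A = (b + zy)y = (1.67 + 2.9×1.99)×1.99 = 14.81 m²; P = b + 2y√(1+z²) = 1.67 + 2×1.99×3.068 = 13.88 m. Hydraulic radius R = A/P = 14.81/13.88 = 1.067 m. Q_A = (1/0.014)·14.81·1.067^(2/3)·√0.00039 = 21.81 m³/s.
Channel B: Flow area A = b·y = 2.8 × 3.11 = 8.708 m². Wetted perimeter P = b + 2y = 2.8 + 2×3.11 = 9.02 m. Hydraulic radius R = A/P = 8.708/9.02 = 0.9654 m. Q_B = (1/0.014)·8.708·0.9654^(2/3)·√0.00039 = 12 m³/s.
Q_A = 21.81 m³/s vs Q_B = 12 m³/s, so channel A carries more.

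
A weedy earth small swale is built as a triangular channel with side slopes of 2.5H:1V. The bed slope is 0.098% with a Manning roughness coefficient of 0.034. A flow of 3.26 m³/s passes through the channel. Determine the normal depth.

y_n = 1.38 m

Manning's equation rearranged: A R^(2/3) = nQ / (1·√S) = 0.034 × 3.26 / (√0.00098) = 3.541.
At y = 1.58 m: A R^(2/3) = 5.076 — high.
At y = 1.18 m: A R^(2/3) = 2.331 — low.
At y = 1.38 m: A R^(2/3) = 3.538 — ≈ 3.541.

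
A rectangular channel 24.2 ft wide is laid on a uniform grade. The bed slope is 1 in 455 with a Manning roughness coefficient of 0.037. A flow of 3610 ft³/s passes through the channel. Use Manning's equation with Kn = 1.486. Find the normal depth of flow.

Manning's equation rearranged: A R^(2/3) = nQ / (1.486·√S) = 0.037 × 3610 / (1.486 × √0.002198) = 1917.
At y = 25.5 ft: A R^(2/3) = 2511 — too large.
At y = 20.5 ft: A R^(2/3) = 1919 — close enough.

y_n = 20.5 ft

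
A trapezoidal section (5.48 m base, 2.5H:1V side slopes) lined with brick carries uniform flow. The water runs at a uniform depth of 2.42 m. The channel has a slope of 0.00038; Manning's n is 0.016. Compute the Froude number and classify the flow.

subcritical

With bottom width b = 5.48 m and side slope z = 2.5: A = (b + zy)y = (5.48 + 2.5×2.42)×2.42 = 27.9 m²; P = b + 2y√(1+z²) = 5.48 + 2×2.42×2.693 = 18.51 m.
Hydraulic radius R = A/P = 27.9/18.51 = 1.507 m.
V = (1/n) R^(2/3) √S = (1/0.016) × 1.507^(2/3) × √0.00038 = 1.602 m/s. Hydraulic depth D_h = A/T = 27.9/17.58 = 1.587 m.
Froude number Fr = V/√(g·D_h) = 1.602/√(9.81×1.587) = 0.406, which is less than 1, so the flow is subcritical.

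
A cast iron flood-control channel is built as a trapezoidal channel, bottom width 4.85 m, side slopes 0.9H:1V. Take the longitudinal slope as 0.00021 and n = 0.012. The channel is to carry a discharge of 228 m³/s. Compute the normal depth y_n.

Manning's equation rearranged: A R^(2/3) = nQ / (1·√S) = 0.012 × 228 / (√0.00021) = 188.8.
Try y = 8.74 m: A R^(2/3) = 276.2 — too large.
Try y = 5.15 m: A R^(2/3) = 92.63 — too small.
Try y = 7.3 m: A R^(2/3) = 188.6 — matches.

y_n = 7.3 m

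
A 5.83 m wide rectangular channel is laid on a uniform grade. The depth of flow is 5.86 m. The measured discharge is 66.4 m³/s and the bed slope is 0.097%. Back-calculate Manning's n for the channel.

Flow area A = b·y = 5.83 × 5.86 = 34.16 m². Wetted perimeter P = b + 2y = 5.83 + 2×5.86 = 17.55 m.
Hydraulic radius R = A/P = 34.16/17.55 = 1.947 m.
Rearranging Manning's equation: n = (1/Q) A R^(2/3) S^(1/2) = (1/66.4) × 34.16 × 1.947^(2/3) × √0.00097 = 0.025.

n = 0.025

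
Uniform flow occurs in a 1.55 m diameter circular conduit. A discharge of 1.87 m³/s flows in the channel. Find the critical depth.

At critical depth, Q² T / (g A³) = 1, i.e. A³/T = Q²/g = 1.87²/9.81 = 0.3565.
Trying y = 0.483 m: A³/T = 0.08801 — short.
Trying y = 0.865 m: A³/T = 0.8243 — over.
Trying y = 0.695 m: A³/T = 0.3572 — close enough.

y_c = 0.695 m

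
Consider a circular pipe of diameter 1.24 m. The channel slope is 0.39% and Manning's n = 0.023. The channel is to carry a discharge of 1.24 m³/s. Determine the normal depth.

Manning's equation rearranged: A R^(2/3) = nQ / (1·√S) = 0.023 × 1.24 / (√0.0039) = 0.4567.
Try y = 0.735 m: A R^(2/3) = 0.3647 — too small.
Try y = 0.859 m: A R^(2/3) = 0.4568 — matches.

y_n = 0.859 m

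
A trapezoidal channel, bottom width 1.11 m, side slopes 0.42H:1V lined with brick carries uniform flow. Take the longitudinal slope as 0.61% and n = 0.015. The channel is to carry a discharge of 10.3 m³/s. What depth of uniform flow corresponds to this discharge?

y_n = 1.56 m

Manning's equation rearranged: A R^(2/3) = nQ / (1·√S) = 0.015 × 10.3 / (√0.0061) = 1.978.
Try y = 1.77 m: A R^(2/3) = 2.494 — over.
Try y = 1.56 m: A R^(2/3) = 1.987 — ≈ 1.978.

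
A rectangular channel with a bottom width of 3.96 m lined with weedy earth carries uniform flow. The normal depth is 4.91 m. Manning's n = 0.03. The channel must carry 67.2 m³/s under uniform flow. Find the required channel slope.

S = 0.00679

Flow area A = b·y = 3.96 × 4.91 = 19.44 m². Wetted perimeter P = b + 2y = 3.96 + 2×4.91 = 13.78 m.
Hydraulic radius R = A/P = 19.44/13.78 = 1.411 m.
From Manning's equation, S = [nQ / (1 A R^(2/3))]² = [0.03 × 67.2 / (1 × 19.44 × 1.411^(2/3))]² = 0.00679.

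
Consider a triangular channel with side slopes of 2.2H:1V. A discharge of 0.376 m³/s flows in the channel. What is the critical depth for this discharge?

At critical depth, Q² T / (g A³) = 1, i.e. A³/T = Q²/g = 0.376²/9.81 = 0.01441.
Try y = 0.434 m: A³/T = 0.03726 — over.
Try y = 0.281 m: A³/T = 0.00424 — short.
Try y = 0.359 m: A³/T = 0.01443 — matches.

y_c = 0.359 m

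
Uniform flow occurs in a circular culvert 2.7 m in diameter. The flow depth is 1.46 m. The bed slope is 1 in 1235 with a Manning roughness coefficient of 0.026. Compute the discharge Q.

Q = 2.75 m³/s

For a circular section of diameter D = 2.7 m at depth y = 1.46 m, the central angle is θ = 2 arccos(1 − 2y/D) = 3.305 rad. Then A = (D²/8)(θ − sin θ) = 3.159 m² and P = Dθ/2 = 4.461 m.
Hydraulic radius R = A/P = 3.159/4.461 = 0.7082 m.
Manning's equation: Q = (1/n) A R^(2/3) S^(1/2) = (1/0.026) × 3.159 × 0.7082^(2/3) × 0.0008097^(1/2) = 2.75 m³/s.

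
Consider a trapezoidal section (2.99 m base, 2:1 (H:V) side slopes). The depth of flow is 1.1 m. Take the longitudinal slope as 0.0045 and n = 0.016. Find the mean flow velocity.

With bottom width b = 2.99 m and side slope z = 2: A = (b + zy)y = (2.99 + 2×1.1)×1.1 = 5.709 m²; P = b + 2y√(1+z²) = 2.99 + 2×1.1×2.236 = 7.909 m.
Hydraulic radius R = A/P = 5.709/7.909 = 0.7218 m.
From Manning's equation, V = (1/n) R^(2/3) S^(1/2) = (1/0.016) × 0.7218^(2/3) × 0.0045^(1/2) = 3.37 m/s.

V = 3.37 m/s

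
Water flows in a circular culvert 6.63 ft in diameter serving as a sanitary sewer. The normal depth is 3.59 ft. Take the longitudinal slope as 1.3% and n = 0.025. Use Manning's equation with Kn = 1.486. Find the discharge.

For a circular section of diameter D = 6.63 ft at depth y = 3.59 ft, the central angle is θ = 2 arccos(1 − 2y/D) = 3.308 rad. Then A = (D²/8)(θ − sin θ) = 19.08 ft² and P = Dθ/2 = 10.97 ft.
Hydraulic radius R = A/P = 19.08/10.97 = 1.74 ft.
Manning's equation: Q = (1.486/n) A R^(2/3) S^(1/2) = (1.486/0.025) × 19.08 × 1.74^(2/3) × 0.013^(1/2) = 187 ft³/s.

Q = 187 ft³/s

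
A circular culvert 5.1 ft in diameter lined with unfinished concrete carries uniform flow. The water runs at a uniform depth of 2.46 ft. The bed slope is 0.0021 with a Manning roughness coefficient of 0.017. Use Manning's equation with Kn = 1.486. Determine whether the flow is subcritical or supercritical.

For a circular section of diameter D = 5.1 ft at depth y = 2.46 ft, the central angle is θ = 2 arccos(1 − 2y/D) = 3.071 rad. Then A = (D²/8)(θ − sin θ) = 9.755 ft² and P = Dθ/2 = 7.831 ft.
Hydraulic radius R = A/P = 9.755/7.831 = 1.246 ft.
V = (1.486/n) R^(2/3) √S = (1.486/0.017) × 1.246^(2/3) × √0.0021 = 4.638 ft/s. Hydraulic depth D_h = A/T = 9.755/5.097 = 1.914 ft.
Froude number Fr = V/√(g·D_h) = 4.638/√(32.2×1.914) = 0.591, which is less than 1, so the flow is subcritical.

subcritical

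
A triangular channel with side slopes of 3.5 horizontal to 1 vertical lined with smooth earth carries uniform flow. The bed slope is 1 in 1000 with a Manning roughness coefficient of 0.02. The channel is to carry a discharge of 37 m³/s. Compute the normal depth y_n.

y_n = 2.45 m

Manning's equation rearranged: A R^(2/3) = nQ / (1·√S) = 0.02 × 37 / (√0.001) = 23.4.
Try y = 1.81 m: A R^(2/3) = 10.45 — low.
Try y = 2.9 m: A R^(2/3) = 36.74 — high.
Try y = 2.45 m: A R^(2/3) = 23.43 — matches.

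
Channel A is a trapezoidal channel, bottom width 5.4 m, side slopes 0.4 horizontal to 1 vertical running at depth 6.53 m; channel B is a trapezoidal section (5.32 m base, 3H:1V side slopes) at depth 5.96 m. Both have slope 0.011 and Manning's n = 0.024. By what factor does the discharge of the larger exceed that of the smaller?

2.98

Channel A: With bottom width b = 5.4 m and side slope z = 0.4: A = (b + zy)y = (5.4 + 0.4×6.53)×6.53 = 52.32 m²; P = b + 2y√(1+z²) = 5.4 + 2×6.53×1.077 = 19.47 m. Hydraulic radius R = A/P = 52.32/19.47 = 2.688 m. Q_A = (1/0.024)·52.32·2.688^(2/3)·√0.011 = 442 m³/s.
Channel B: With bottom width b = 5.32 m and side slope z = 3: A = (b + zy)y = (5.32 + 3×5.96)×5.96 = 138.3 m²; P = b + 2y√(1+z²) = 5.32 + 2×5.96×3.162 = 43.01 m. Hydraulic radius R = A/P = 138.3/43.01 = 3.215 m. Q_B = (1/0.024)·138.3·3.215^(2/3)·√0.011 = 1316 m³/s.
The larger discharge is 1316 m³/s and the smaller is 442 m³/s; the ratio is 2.98.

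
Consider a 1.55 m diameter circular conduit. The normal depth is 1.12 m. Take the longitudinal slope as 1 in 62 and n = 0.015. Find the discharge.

For a circular section of diameter D = 1.55 m at depth y = 1.12 m, the central angle is θ = 2 arccos(1 − 2y/D) = 4.064 rad. Then A = (D²/8)(θ − sin θ) = 1.46 m² and P = Dθ/2 = 3.15 m.
Hydraulic radius R = A/P = 1.46/3.15 = 0.4635 m.
Manning's equation: Q = (1/n) A R^(2/3) S^(1/2) = (1/0.015) × 1.46 × 0.4635^(2/3) × 0.01613^(1/2) = 7.4 m³/s.

Q = 7.4 m³/s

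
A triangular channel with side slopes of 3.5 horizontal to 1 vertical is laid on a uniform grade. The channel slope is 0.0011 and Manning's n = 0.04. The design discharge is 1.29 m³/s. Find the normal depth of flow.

y_n = 0.886 m

Manning's equation rearranged: A R^(2/3) = nQ / (1·√S) = 0.04 × 1.29 / (√0.0011) = 1.556.
At y = 0.762 m: A R^(2/3) = 1.04 — low.
At y = 1.11 m: A R^(2/3) = 2.837 — high.
At y = 0.886 m: A R^(2/3) = 1.555 — ≈ 1.556.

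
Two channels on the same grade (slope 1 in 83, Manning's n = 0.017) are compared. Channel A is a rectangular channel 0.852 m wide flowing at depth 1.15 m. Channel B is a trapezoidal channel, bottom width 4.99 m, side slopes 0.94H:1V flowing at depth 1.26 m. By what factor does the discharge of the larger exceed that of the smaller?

16.4

Channel A: Flow area A = b·y = 0.852 × 1.15 = 0.9798 m². Wetted perimeter P = b + 2y = 0.852 + 2×1.15 = 3.152 m. Hydraulic radius R = A/P = 0.9798/3.152 = 0.3109 m. Q_A = (1/0.017)·0.9798·0.3109^(2/3)·√0.01205 = 2.903 m³/s.
Channel B: With bottom width b = 4.99 m and side slope z = 0.94: A = (b + zy)y = (4.99 + 0.94×1.26)×1.26 = 7.78 m²; P = b + 2y√(1+z²) = 4.99 + 2×1.26×1.372 = 8.449 m. Hydraulic radius R = A/P = 7.78/8.449 = 0.9208 m. Q_B = (1/0.017)·7.78·0.9208^(2/3)·√0.01205 = 47.54 m³/s.
The larger discharge is 47.54 m³/s and the smaller is 2.903 m³/s; the ratio is 16.4.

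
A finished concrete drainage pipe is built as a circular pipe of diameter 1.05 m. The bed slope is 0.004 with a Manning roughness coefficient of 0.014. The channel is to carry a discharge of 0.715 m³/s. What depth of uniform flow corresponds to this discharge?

Manning's equation rearranged: A R^(2/3) = nQ / (1·√S) = 0.014 × 0.715 / (√0.004) = 0.1583.
Trying y = 0.371 m: A R^(2/3) = 0.09502 — low.
Trying y = 0.597 m: A R^(2/3) = 0.2193 — high.
Trying y = 0.491 m: A R^(2/3) = 0.1582 — close enough.

y_n = 0.491 m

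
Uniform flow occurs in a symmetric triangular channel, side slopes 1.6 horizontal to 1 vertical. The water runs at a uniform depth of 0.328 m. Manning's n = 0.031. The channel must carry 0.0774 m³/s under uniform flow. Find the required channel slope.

S = 0.0027

For a triangular section with side slope z = 1.6: A = zy² = 1.6×0.328² = 0.1721 m²; P = 2y√(1+z²) = 2×0.328×1.887 = 1.238 m.
Hydraulic radius R = A/P = 0.1721/1.238 = 0.1391 m.
From Manning's equation, S = [nQ / (1 A R^(2/3))]² = [0.031 × 0.0774 / (1 × 0.1721 × 0.1391^(2/3))]² = 0.0027.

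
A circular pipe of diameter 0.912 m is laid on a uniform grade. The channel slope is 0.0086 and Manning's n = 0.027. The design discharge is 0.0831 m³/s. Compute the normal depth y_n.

Manning's equation rearranged: A R^(2/3) = nQ / (1·√S) = 0.027 × 0.0831 / (√0.0086) = 0.02419.
Trying y = 0.233 m: A R^(2/3) = 0.03486 — too large.
Trying y = 0.14 m: A R^(2/3) = 0.01243 — too small.
Trying y = 0.194 m: A R^(2/3) = 0.02418 — matches.

y_n = 0.194 m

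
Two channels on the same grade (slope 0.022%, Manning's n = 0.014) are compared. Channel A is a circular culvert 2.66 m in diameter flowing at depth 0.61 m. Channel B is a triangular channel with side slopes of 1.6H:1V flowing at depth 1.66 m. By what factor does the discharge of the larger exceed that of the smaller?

7.14

Channel A: For a circular section of diameter D = 2.66 m at depth y = 0.61 m, the central angle is θ = 2 arccos(1 − 2y/D) = 1.998 rad. Then A = (D²/8)(θ − sin θ) = 0.9615 m² and P = Dθ/2 = 2.657 m. Hydraulic radius R = A/P = 0.9615/2.657 = 0.3619 m. Q_A = (1/0.014)·0.9615·0.3619^(2/3)·√0.00022 = 0.5174 m³/s.
Channel B: For a triangular section with side slope z = 1.6: A = zy² = 1.6×1.66² = 4.409 m²; P = 2y√(1+z²) = 2×1.66×1.887 = 6.264 m. Hydraulic radius R = A/P = 4.409/6.264 = 0.7038 m. Q_B = (1/0.014)·4.409·0.7038^(2/3)·√0.00022 = 3.696 m³/s.
The larger discharge is 3.696 m³/s and the smaller is 0.5174 m³/s; the ratio is 7.14.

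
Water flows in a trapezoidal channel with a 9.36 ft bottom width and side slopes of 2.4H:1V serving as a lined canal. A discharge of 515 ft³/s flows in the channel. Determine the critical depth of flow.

y_c = 3.4 ft

At critical depth, Q² T / (g A³) = 1, i.e. A³/T = Q²/g = 515²/32.2 = 8237.
At y = 2.93 ft: A³/T = 4730 — low.
At y = 3.4 ft: A³/T = 8231 — matches.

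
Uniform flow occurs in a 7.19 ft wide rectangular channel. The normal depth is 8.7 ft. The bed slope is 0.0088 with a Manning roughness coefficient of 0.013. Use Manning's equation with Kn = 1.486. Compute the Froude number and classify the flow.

supercritical

Flow area A = b·y = 7.19 × 8.7 = 62.55 ft². Wetted perimeter P = b + 2y = 7.19 + 2×8.7 = 24.59 ft.
Hydraulic radius R = A/P = 62.55/24.59 = 2.544 ft.
V = (1.486/n) R^(2/3) √S = (1.486/0.013) × 2.544^(2/3) × √0.0088 = 19.98 ft/s. Hydraulic depth D_h = A/T = 62.55/7.19 = 8.7 ft.
Froude number Fr = V/√(g·D_h) = 19.98/√(32.2×8.7) = 1.19, which is greater than 1, so the flow is supercritical.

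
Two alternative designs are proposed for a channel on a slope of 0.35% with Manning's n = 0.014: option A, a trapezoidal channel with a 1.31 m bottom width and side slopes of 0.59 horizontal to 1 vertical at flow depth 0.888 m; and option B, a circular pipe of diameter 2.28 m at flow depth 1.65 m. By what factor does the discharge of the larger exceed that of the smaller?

2.45

Channel A: With bottom width b = 1.31 m and side slope z = 0.59: A = (b + zy)y = (1.31 + 0.59×0.888)×0.888 = 1.629 m²; P = b + 2y√(1+z²) = 1.31 + 2×0.888×1.161 = 3.372 m. Hydraulic radius R = A/P = 1.629/3.372 = 0.4829 m. Q_A = (1/0.014)·1.629·0.4829^(2/3)·√0.0035 = 4.236 m³/s.
Channel B: For a circular section of diameter D = 2.28 m at depth y = 1.65 m, the central angle is θ = 2 arccos(1 − 2y/D) = 4.069 rad. Then A = (D²/8)(θ − sin θ) = 3.164 m² and P = Dθ/2 = 4.639 m. Hydraulic radius R = A/P = 3.164/4.639 = 0.6821 m. Q_B = (1/0.014)·3.164·0.6821^(2/3)·√0.0035 = 10.36 m³/s.
The larger discharge is 10.36 m³/s and the smaller is 4.236 m³/s; the ratio is 2.45.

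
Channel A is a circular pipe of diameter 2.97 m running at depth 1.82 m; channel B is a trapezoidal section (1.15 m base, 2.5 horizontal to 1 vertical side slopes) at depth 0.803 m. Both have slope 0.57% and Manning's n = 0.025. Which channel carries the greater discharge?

Channel A: For a circular section of diameter D = 2.97 m at depth y = 1.82 m, the central angle is θ = 2 arccos(1 − 2y/D) = 3.597 rad. Then A = (D²/8)(θ − sin θ) = 4.45 m² and P = Dθ/2 = 5.341 m. Hydraulic radius R = A/P = 4.45/5.341 = 0.8332 m. Q_A = (1/0.025)·4.45·0.8332^(2/3)·√0.0057 = 11.9 m³/s.
Channel B: With bottom width b = 1.15 m and side slope z = 2.5: A = (b + zy)y = (1.15 + 2.5×0.803)×0.803 = 2.535 m²; P = b + 2y√(1+z²) = 1.15 + 2×0.803×2.693 = 5.474 m. Hydraulic radius R = A/P = 2.535/5.474 = 0.4632 m. Q_B = (1/0.025)·2.535·0.4632^(2/3)·√0.0057 = 4.584 m³/s.
Q_A = 11.9 m³/s vs Q_B = 4.584 m³/s, so channel A carries more.

channel A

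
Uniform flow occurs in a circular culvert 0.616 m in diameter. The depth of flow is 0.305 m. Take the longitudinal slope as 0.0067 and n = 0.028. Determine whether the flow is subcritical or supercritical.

For a circular section of diameter D = 0.616 m at depth y = 0.305 m, the central angle is θ = 2 arccos(1 − 2y/D) = 3.122 rad. Then A = (D²/8)(θ − sin θ) = 0.1472 m² and P = Dθ/2 = 0.9616 m.
Hydraulic radius R = A/P = 0.1472/0.9616 = 0.153 m.
V = (1/n) R^(2/3) √S = (1/0.028) × 0.153^(2/3) × √0.0067 = 0.8364 m/s. Hydraulic depth D_h = A/T = 0.1472/0.616 = 0.2389 m.
Froude number Fr = V/√(g·D_h) = 0.8364/√(9.81×0.2389) = 0.546, which is less than 1, so the flow is subcritical.

subcritical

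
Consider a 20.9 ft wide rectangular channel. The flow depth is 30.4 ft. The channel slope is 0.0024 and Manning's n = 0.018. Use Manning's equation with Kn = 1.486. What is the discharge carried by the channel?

Q = 10100 ft³/s

Flow area A = b·y = 20.9 × 30.4 = 635.4 ft². Wetted perimeter P = b + 2y = 20.9 + 2×30.4 = 81.7 ft.
Hydraulic radius R = A/P = 635.4/81.7 = 7.777 ft.
Manning's equation: Q = (1.486/n) A R^(2/3) S^(1/2) = (1.486/0.018) × 635.4 × 7.777^(2/3) × 0.0024^(1/2) = 10100 ft³/s.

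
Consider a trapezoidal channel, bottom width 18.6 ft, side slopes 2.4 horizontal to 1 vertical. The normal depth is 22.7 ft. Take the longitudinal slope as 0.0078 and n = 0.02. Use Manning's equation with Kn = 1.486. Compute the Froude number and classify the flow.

With bottom width b = 18.6 ft and side slope z = 2.4: A = (b + zy)y = (18.6 + 2.4×22.7)×22.7 = 1659 ft²; P = b + 2y√(1+z²) = 18.6 + 2×22.7×2.6 = 136.6 ft.
Hydraulic radius R = A/P = 1659/136.6 = 12.14 ft.
V = (1.486/n) R^(2/3) √S = (1.486/0.02) × 12.14^(2/3) × √0.0078 = 34.66 ft/s. Hydraulic depth D_h = A/T = 1659/127.6 = 13 ft.
Froude number Fr = V/√(g·D_h) = 34.66/√(32.2×13) = 1.69, which is greater than 1, so the flow is supercritical.

supercritical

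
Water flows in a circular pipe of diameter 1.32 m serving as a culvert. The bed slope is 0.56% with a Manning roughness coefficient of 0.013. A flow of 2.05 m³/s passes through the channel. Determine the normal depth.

Manning's equation rearranged: A R^(2/3) = nQ / (1·√S) = 0.013 × 2.05 / (√0.0056) = 0.3561.
Trying y = 0.523 m: A R^(2/3) = 0.2164 — short.
Trying y = 0.87 m: A R^(2/3) = 0.5041 — over.
Trying y = 0.695 m: A R^(2/3) = 0.3563 — ≈ 0.3561.

y_n = 0.695 m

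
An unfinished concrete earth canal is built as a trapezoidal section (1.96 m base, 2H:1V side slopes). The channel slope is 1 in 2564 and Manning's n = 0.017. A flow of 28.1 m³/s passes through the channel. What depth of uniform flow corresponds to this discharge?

y_n = 2.66 m

Manning's equation rearranged: A R^(2/3) = nQ / (1·√S) = 0.017 × 28.1 / (√0.00039) = 24.19.
Try y = 3.17 m: A R^(2/3) = 36.45 — too large.
Try y = 1.92 m: A R^(2/3) = 11.55 — too small.
Try y = 2.66 m: A R^(2/3) = 24.21 — matches.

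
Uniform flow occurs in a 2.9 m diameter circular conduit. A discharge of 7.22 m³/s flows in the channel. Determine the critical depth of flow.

At critical depth, Q² T / (g A³) = 1, i.e. A³/T = Q²/g = 7.22²/9.81 = 5.314.
At y = 1.38 m: A³/T = 10.28 — high.
At y = 0.893 m: A³/T = 1.927 — low.
At y = 1.16 m: A³/T = 5.286 — ≈ 5.314.

y_c = 1.16 m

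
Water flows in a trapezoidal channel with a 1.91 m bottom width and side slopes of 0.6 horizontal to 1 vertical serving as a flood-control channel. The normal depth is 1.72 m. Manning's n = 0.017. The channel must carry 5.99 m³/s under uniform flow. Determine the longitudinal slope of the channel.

With bottom width b = 1.91 m and side slope z = 0.6: A = (b + zy)y = (1.91 + 0.6×1.72)×1.72 = 5.06 m²; P = b + 2y√(1+z²) = 1.91 + 2×1.72×1.166 = 5.922 m.
Hydraulic radius R = A/P = 5.06/5.922 = 0.8545 m.
From Manning's equation, S = [nQ / (1 A R^(2/3))]² = [0.017 × 5.99 / (1 × 5.06 × 0.8545^(2/3))]² = 0.000499.

S = 0.000499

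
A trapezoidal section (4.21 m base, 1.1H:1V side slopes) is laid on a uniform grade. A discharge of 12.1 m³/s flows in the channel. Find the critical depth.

y_c = 0.872 m

At critical depth, Q² T / (g A³) = 1, i.e. A³/T = Q²/g = 12.1²/9.81 = 14.92.
At y = 0.708 m: A³/T = 7.64 — too small.
At y = 0.965 m: A³/T = 20.79 — too large.
At y = 0.872 m: A³/T = 14.94 — ≈ 14.92.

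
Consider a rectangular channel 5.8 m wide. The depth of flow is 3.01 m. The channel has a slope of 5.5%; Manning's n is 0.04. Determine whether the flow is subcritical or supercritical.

Flow area A = b·y = 5.8 × 3.01 = 17.46 m². Wetted perimeter P = b + 2y = 5.8 + 2×3.01 = 11.82 m.
Hydraulic radius R = A/P = 17.46/11.82 = 1.477 m.
V = (1/n) R^(2/3) √S = (1/0.04) × 1.477^(2/3) × √0.055 = 7.604 m/s. Hydraulic depth D_h = A/T = 17.46/5.8 = 3.01 m.
Froude number Fr = V/√(g·D_h) = 7.604/√(9.81×3.01) = 1.4, which is greater than 1, so the flow is supercritical.

supercritical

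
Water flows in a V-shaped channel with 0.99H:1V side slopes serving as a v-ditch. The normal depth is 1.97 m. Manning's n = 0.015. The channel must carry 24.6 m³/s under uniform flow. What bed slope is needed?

For a triangular section with side slope z = 0.99: A = zy² = 0.99×1.97² = 3.842 m²; P = 2y√(1+z²) = 2×1.97×1.407 = 5.544 m.
Hydraulic radius R = A/P = 3.842/5.544 = 0.693 m.
From Manning's equation, S = [nQ / (1 A R^(2/3))]² = [0.015 × 24.6 / (1 × 3.842 × 0.693^(2/3))]² = 0.015.

S = 0.015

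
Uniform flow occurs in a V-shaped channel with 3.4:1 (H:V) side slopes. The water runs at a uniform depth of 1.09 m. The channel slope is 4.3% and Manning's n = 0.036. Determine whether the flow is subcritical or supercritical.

For a triangular section with side slope z = 3.4: A = zy² = 3.4×1.09² = 4.04 m²; P = 2y√(1+z²) = 2×1.09×3.544 = 7.726 m.
Hydraulic radius R = A/P = 4.04/7.726 = 0.5229 m.
V = (1/n) R^(2/3) √S = (1/0.036) × 0.5229^(2/3) × √0.043 = 3.738 m/s. Hydraulic depth D_h = A/T = 4.04/7.412 = 0.545 m.
Froude number Fr = V/√(g·D_h) = 3.738/√(9.81×0.545) = 1.62, which is greater than 1, so the flow is supercritical.

supercritical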